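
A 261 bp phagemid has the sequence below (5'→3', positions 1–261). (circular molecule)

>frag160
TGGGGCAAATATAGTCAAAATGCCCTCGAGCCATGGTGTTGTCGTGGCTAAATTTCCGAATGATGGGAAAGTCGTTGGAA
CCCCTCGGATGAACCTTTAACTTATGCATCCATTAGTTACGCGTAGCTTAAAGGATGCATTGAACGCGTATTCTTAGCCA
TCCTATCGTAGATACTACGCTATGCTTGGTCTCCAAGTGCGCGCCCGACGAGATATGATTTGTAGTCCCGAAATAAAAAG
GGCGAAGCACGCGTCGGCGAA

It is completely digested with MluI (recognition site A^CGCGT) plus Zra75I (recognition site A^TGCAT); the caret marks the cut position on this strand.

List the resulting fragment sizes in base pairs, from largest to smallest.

116, 105, 16, 15, 9 bp

MluI sites (ACGCGT) start at positions 119, 144, 249.
MluI cuts after the first base of each site, so after positions 119, 144, 249.
Zra75I sites (ATGCAT) start at positions 104, 135.
Zra75I cuts after the first base of each site, so after positions 104, 135.
Combined cut positions: 104, 119, 135, 144, 249.
Circular molecule, 5 cuts → 5 fragments:
  105–119 → 15 bp
  120–135 → 16 bp
  136–144 → 9 bp
  145–249 → 105 bp
  250–261 then 1–104 → 12 + 104 = 116 bp
Sorted largest to smallest: 116, 105, 16, 15, 9 bp.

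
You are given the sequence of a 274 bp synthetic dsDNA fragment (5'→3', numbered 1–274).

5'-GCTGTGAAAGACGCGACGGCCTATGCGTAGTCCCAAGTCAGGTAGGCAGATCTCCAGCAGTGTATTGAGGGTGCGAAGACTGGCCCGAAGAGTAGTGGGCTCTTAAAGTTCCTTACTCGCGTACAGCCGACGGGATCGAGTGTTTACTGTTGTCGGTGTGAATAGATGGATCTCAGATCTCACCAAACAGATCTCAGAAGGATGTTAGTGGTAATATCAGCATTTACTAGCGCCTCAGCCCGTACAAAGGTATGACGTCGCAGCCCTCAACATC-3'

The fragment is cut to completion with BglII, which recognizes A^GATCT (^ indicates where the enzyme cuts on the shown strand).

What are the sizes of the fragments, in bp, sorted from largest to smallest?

127, 85, 48, 14 bp

BglII sites (AGATCT) start at positions 48, 175, 189.
BglII cuts after the first base of each site, so after positions 48, 175, 189.
Linear molecule, 3 cuts → 4 fragments:
  1–48 → 48 bp
  49–175 → 127 bp
  176–189 → 14 bp
  190–274 → 85 bp
Sorted largest to smallest: 127, 85, 48, 14 bp.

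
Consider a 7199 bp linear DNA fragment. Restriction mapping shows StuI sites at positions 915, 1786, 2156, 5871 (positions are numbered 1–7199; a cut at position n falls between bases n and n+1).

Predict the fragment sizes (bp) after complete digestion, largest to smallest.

Linear molecule, 4 cuts → 5 fragments:
  915 − 0 = 915 bp
  1786 − 915 = 871 bp
  2156 − 1786 = 370 bp
  5871 − 2156 = 3715 bp
  7199 − 5871 = 1328 bp
Sorted largest to smallest: 3715, 1328, 915, 871, 370 bp.

3715, 1328, 915, 871, 370 bp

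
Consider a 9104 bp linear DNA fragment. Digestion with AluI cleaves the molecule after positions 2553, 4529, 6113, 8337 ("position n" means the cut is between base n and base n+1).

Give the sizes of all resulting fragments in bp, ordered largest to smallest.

Linear molecule, 4 cuts → 5 fragments:
  2553 − 0 = 2553 bp
  4529 − 2553 = 1976 bp
  6113 − 4529 = 1584 bp
  8337 − 6113 = 2224 bp
  9104 − 8337 = 767 bp
Sorted largest to smallest: 2553, 2224, 1976, 1584, 767 bp.

2553, 2224, 1976, 1584, 767 bp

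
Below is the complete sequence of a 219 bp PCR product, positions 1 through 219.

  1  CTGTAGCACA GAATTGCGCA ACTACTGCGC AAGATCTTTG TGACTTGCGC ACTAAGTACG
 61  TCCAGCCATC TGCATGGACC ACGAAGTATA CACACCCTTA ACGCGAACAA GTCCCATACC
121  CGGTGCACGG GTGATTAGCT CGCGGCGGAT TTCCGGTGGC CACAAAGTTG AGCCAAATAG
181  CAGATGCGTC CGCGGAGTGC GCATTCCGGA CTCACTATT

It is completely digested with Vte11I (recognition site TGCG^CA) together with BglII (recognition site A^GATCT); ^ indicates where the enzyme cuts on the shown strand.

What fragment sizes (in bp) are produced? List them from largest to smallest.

152, 18, 18, 17, 11, 3 bp

Vte11I sites (TGCGCA) start at positions 15, 26, 46, 198.
Vte11I cuts after base 4 of each site, so after positions 18, 29, 49, 201.
The BglII site (AGATCT) starts at position 32.
BglII cuts after the first base of each site, so after position 32.
Combined cut positions: 18, 29, 32, 49, 201.
Linear molecule, 5 cuts → 6 fragments:
  1–18 → 18 bp
  19–29 → 11 bp
  30–32 → 3 bp
  33–49 → 17 bp
  50–201 → 152 bp
  202–219 → 18 bp
Sorted largest to smallest: 152, 18, 18, 17, 11, 3 bp.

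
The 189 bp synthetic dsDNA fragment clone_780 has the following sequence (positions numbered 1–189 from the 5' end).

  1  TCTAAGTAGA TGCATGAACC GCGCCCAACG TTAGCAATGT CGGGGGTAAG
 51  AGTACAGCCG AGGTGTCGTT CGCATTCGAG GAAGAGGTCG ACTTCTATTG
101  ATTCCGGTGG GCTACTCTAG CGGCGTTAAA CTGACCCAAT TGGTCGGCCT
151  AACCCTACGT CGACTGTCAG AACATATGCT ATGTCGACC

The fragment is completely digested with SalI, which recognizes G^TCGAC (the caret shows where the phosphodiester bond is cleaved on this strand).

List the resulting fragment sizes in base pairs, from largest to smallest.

87, 72, 24, 6 bp

SalI sites (GTCGAC) start at positions 87, 159, 183.
SalI cuts after the first base of each site, so after positions 87, 159, 183.
Linear molecule, 3 cuts → 4 fragments:
  1–87 → 87 bp
  88–159 → 72 bp
  160–183 → 24 bp
  184–189 → 6 bp
Sorted largest to smallest: 87, 72, 24, 6 bp.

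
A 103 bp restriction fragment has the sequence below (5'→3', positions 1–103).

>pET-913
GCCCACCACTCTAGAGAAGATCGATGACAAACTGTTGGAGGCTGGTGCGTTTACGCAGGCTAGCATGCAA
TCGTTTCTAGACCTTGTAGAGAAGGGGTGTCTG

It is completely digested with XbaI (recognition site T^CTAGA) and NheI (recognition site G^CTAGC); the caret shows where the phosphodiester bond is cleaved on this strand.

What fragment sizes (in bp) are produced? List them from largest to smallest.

XbaI sites (TCTAGA) start at positions 10, 76.
XbaI cuts after the first base of each site, so after positions 10, 76.
The NheI site (GCTAGC) starts at position 59.
NheI cuts after the first base of each site, so after position 59.
Combined cut positions: 10, 59, 76.
Linear molecule, 3 cuts → 4 fragments:
  1–10 → 10 bp
  11–59 → 49 bp
  60–76 → 17 bp
  77–103 → 27 bp
Sorted largest to smallest: 49, 27, 17, 10 bp.

49, 27, 17, 10 bp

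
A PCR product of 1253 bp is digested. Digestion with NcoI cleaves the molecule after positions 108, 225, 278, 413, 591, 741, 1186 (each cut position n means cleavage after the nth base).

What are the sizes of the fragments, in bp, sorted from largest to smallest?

445, 178, 150, 135, 117, 108, 67, 53 bp

Linear molecule, 7 cuts → 8 fragments:
  108 − 0 = 108 bp
  225 − 108 = 117 bp
  278 − 225 = 53 bp
  413 − 278 = 135 bp
  591 − 413 = 178 bp
  741 − 591 = 150 bp
  1186 − 741 = 445 bp
  1253 − 1186 = 67 bp
Sorted largest to smallest: 445, 178, 150, 135, 117, 108, 67, 53 bp.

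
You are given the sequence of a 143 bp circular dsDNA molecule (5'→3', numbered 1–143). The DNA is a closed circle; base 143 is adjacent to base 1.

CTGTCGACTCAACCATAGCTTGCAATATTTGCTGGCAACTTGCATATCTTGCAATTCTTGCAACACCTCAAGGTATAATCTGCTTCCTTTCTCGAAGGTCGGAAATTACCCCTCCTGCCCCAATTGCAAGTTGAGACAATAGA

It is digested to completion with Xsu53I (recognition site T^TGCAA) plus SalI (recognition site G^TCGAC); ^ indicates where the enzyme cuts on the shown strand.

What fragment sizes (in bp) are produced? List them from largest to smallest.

Xsu53I sites (TTGCAA) start at positions 20, 49, 58, 124.
Xsu53I cuts after the first base of each site, so after positions 20, 49, 58, 124.
The SalI site (GTCGAC) starts at position 3.
SalI cuts after the first base of each site, so after position 3.
Combined cut positions: 3, 20, 49, 58, 124.
Circular molecule, 5 cuts → 5 fragments:
  4–20 → 17 bp
  21–49 → 29 bp
  50–58 → 9 bp
  59–124 → 66 bp
  125–143 then 1–3 → 19 + 3 = 22 bp
Sorted largest to smallest: 66, 29, 22, 17, 9 bp.

66, 29, 22, 17, 9 bp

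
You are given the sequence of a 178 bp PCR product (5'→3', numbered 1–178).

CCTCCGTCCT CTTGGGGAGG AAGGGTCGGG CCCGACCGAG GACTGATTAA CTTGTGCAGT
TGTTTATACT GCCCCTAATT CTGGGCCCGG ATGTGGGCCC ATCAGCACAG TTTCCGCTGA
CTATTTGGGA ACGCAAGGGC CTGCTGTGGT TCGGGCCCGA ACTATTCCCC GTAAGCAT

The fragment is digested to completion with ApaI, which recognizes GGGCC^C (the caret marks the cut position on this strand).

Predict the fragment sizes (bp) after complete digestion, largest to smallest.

ApaI sites (GGGCCC) start at positions 28, 83, 95, 153.
ApaI cuts after base 5 of each site (before the last base), so after positions 32, 87, 99, 157.
Linear molecule, 4 cuts → 5 fragments:
  1–32 → 32 bp
  33–87 → 55 bp
  88–99 → 12 bp
  100–157 → 58 bp
  158–178 → 21 bp
Sorted largest to smallest: 58, 55, 32, 21, 12 bp.

58, 55, 32, 21, 12 bp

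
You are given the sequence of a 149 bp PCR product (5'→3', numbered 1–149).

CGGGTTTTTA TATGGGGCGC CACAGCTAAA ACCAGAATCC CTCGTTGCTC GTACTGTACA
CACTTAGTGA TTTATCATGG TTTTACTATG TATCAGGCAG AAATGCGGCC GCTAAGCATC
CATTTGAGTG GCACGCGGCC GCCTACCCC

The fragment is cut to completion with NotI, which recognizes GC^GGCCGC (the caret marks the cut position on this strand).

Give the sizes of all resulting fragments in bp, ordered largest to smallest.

NotI sites (GCGGCCGC) start at positions 105, 135.
NotI cuts after base 2 of each site, so after positions 106, 136.
Linear molecule, 2 cuts → 3 fragments:
  1–106 → 106 bp
  107–136 → 30 bp
  137–149 → 13 bp
Sorted largest to smallest: 106, 30, 13 bp.

106, 30, 13 bp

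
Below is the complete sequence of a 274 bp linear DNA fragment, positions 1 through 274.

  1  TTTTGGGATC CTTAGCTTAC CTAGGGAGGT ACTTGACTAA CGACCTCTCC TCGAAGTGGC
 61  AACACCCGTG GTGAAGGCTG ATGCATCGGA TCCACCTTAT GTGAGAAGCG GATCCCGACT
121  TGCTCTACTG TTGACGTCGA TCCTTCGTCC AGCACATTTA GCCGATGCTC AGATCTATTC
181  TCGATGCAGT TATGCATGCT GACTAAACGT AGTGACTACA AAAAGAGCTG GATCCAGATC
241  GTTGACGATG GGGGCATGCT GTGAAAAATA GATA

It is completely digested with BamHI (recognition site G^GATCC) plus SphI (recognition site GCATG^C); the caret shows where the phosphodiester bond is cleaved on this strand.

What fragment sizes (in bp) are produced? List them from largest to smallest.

BamHI sites (GGATCC) start at positions 6, 88, 110, 230.
BamHI cuts after the first base of each site, so after positions 6, 88, 110, 230.
SphI sites (GCATGC) start at positions 194, 254.
SphI cuts after base 5 of each site (before the last base), so after positions 198, 258.
Combined cut positions: 6, 88, 110, 198, 230, 258.
Linear molecule, 6 cuts → 7 fragments:
  1–6 → 6 bp
  7–88 → 82 bp
  89–110 → 22 bp
  111–198 → 88 bp
  199–230 → 32 bp
  231–258 → 28 bp
  259–274 → 16 bp
Sorted largest to smallest: 88, 82, 32, 28, 22, 16, 6 bp.

88, 82, 32, 28, 22, 16, 6 bp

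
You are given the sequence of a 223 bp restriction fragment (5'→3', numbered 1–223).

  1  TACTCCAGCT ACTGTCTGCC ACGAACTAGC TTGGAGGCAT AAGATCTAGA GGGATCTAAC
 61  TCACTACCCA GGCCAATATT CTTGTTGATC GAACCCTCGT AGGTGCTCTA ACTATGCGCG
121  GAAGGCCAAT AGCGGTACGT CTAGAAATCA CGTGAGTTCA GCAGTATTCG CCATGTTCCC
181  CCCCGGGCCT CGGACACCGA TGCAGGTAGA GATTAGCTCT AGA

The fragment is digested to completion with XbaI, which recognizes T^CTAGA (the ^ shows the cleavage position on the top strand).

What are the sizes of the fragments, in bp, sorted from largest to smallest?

95, 78, 45, 5 bp

XbaI sites (TCTAGA) start at positions 45, 140, 218.
XbaI cuts after the first base of each site, so after positions 45, 140, 218.
Linear molecule, 3 cuts → 4 fragments:
  1–45 → 45 bp
  46–140 → 95 bp
  141–218 → 78 bp
  219–223 → 5 bp
Sorted largest to smallest: 95, 78, 45, 5 bp.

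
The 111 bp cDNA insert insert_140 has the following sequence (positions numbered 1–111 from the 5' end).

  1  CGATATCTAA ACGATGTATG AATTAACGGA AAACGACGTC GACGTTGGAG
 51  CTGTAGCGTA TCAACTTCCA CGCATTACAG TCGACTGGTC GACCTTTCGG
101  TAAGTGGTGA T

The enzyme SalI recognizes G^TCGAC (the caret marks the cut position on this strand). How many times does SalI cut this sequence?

GTCGAC occurs starting at positions 38, 80, 88.
SalI cuts at 3 sites.

3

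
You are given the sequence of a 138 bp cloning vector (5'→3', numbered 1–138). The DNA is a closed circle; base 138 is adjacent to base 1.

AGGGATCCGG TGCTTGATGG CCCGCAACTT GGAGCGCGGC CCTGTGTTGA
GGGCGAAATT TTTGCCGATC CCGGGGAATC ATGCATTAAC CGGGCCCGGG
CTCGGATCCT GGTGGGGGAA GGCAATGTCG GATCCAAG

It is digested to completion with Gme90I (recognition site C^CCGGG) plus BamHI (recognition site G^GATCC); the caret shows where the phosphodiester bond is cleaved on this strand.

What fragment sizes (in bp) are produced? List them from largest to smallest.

67, 26, 25, 11, 9 bp

Gme90I sites (CCCGGG) start at positions 70, 95.
Gme90I cuts after the first base of each site, so after positions 70, 95.
BamHI sites (GGATCC) start at positions 3, 104, 130.
BamHI cuts after the first base of each site, so after positions 3, 104, 130.
Combined cut positions: 3, 70, 95, 104, 130.
Circular molecule, 5 cuts → 5 fragments:
  4–70 → 67 bp
  71–95 → 25 bp
  96–104 → 9 bp
  105–130 → 26 bp
  131–138 then 1–3 → 8 + 3 = 11 bp
Sorted largest to smallest: 67, 26, 25, 11, 9 bp.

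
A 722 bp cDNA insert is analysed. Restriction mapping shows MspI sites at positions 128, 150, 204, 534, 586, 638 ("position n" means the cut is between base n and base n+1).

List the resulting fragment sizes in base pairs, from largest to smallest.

Linear molecule, 6 cuts → 7 fragments:
  128 − 0 = 128 bp
  150 − 128 = 22 bp
  204 − 150 = 54 bp
  534 − 204 = 330 bp
  586 − 534 = 52 bp
  638 − 586 = 52 bp
  722 − 638 = 84 bp
Sorted largest to smallest: 330, 128, 84, 54, 52, 52, 22 bp.

330, 128, 84, 54, 52, 52, 22 bp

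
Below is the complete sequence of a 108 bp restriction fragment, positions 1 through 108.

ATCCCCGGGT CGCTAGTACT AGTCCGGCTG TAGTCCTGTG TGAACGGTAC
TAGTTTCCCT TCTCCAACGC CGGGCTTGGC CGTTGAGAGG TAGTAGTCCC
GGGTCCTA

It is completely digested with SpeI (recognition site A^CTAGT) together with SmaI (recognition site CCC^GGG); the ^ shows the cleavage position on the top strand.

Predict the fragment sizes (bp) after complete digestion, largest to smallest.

51, 31, 12, 8, 6 bp

SpeI sites (ACTAGT) start at positions 18, 49.
SpeI cuts after the first base of each site, so after positions 18, 49.
SmaI sites (CCCGGG) start at positions 4, 98.
SmaI cuts after base 3 of each site, so after positions 6, 100.
Combined cut positions: 6, 18, 49, 100.
Linear molecule, 4 cuts → 5 fragments:
  1–6 → 6 bp
  7–18 → 12 bp
  19–49 → 31 bp
  50–100 → 51 bp
  101–108 → 8 bp
Sorted largest to smallest: 51, 31, 12, 8, 6 bp.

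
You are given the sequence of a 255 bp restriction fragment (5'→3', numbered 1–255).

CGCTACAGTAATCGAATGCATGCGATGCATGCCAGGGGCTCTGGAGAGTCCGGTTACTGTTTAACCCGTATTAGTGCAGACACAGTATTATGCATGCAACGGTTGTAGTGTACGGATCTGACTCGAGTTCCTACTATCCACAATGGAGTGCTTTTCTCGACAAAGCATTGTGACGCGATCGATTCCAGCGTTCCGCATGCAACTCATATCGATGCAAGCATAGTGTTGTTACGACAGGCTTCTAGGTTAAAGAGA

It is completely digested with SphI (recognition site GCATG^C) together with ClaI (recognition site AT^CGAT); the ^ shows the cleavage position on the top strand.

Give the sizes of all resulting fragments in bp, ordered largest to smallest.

SphI sites (GCATGC) start at positions 18, 27, 92, 195.
SphI cuts after base 5 of each site (before the last base), so after positions 22, 31, 96, 199.
ClaI sites (ATCGAT) start at positions 178, 208.
ClaI cuts after base 2 of each site, so after positions 179, 209.
Combined cut positions: 22, 31, 96, 179, 199, 209.
Linear molecule, 6 cuts → 7 fragments:
  1–22 → 22 bp
  23–31 → 9 bp
  32–96 → 65 bp
  97–179 → 83 bp
  180–199 → 20 bp
  200–209 → 10 bp
  210–255 → 46 bp
Sorted largest to smallest: 83, 65, 46, 22, 20, 10, 9 bp.

83, 65, 46, 22, 20, 10, 9 bp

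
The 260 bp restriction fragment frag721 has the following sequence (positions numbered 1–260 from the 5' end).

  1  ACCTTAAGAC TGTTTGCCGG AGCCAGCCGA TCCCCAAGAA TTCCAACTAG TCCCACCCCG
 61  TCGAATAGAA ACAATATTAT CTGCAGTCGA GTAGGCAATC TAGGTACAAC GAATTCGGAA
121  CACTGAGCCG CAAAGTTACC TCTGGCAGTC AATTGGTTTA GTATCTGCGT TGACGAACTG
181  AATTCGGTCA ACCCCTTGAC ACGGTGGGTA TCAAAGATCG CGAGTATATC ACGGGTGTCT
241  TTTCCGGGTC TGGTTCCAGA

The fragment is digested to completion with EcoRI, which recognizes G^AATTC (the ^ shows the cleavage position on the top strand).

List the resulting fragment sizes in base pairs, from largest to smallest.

EcoRI sites (GAATTC) start at positions 38, 111, 180.
EcoRI cuts after the first base of each site, so after positions 38, 111, 180.
Linear molecule, 3 cuts → 4 fragments:
  1–38 → 38 bp
  39–111 → 73 bp
  112–180 → 69 bp
  181–260 → 80 bp
Sorted largest to smallest: 80, 73, 69, 38 bp.

80, 73, 69, 38 bp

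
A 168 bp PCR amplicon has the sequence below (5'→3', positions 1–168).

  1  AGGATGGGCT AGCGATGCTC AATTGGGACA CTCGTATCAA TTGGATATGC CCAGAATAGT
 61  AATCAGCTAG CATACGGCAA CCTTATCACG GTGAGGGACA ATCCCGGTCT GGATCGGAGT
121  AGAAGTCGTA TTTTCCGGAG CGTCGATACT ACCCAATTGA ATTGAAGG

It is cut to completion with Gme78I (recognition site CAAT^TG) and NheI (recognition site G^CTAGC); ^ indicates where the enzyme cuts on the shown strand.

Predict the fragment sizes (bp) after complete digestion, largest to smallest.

91, 25, 18, 15, 11, 8 bp

Gme78I sites (CAATTG) start at positions 20, 38, 154.
Gme78I cuts after base 4 of each site, so after positions 23, 41, 157.
NheI sites (GCTAGC) start at positions 8, 66.
NheI cuts after the first base of each site, so after positions 8, 66.
Combined cut positions: 8, 23, 41, 66, 157.
Linear molecule, 5 cuts → 6 fragments:
  1–8 → 8 bp
  9–23 → 15 bp
  24–41 → 18 bp
  42–66 → 25 bp
  67–157 → 91 bp
  158–168 → 11 bp
Sorted largest to smallest: 91, 25, 18, 15, 11, 8 bp.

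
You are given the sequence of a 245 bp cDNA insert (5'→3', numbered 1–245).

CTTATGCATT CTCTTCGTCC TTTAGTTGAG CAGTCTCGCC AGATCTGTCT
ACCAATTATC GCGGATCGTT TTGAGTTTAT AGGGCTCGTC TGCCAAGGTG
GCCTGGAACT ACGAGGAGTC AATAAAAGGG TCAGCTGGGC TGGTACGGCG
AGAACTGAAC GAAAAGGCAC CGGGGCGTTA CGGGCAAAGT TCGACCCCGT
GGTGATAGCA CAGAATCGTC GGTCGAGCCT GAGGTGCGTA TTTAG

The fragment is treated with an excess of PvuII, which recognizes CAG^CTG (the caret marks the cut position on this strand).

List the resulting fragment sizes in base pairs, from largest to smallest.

The PvuII site (CAGCTG) starts at position 132.
PvuII cuts after base 3 of each site, so after position 134.
Linear molecule, 1 cut → 2 fragments:
  1–134 → 134 bp
  135–245 → 111 bp
Sorted largest to smallest: 134, 111 bp.

134, 111 bp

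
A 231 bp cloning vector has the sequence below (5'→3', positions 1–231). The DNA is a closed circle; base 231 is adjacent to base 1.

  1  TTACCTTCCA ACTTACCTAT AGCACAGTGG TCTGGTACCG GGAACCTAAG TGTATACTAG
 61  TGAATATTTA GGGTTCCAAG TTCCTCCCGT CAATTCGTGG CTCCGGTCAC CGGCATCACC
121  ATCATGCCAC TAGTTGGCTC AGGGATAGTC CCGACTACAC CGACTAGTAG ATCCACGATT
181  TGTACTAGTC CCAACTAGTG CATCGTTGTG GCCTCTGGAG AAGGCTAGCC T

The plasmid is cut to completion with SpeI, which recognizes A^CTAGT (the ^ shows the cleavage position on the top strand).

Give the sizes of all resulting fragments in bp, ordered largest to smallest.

93, 73, 34, 21, 10 bp

SpeI sites (ACTAGT) start at positions 56, 129, 163, 184, 194.
SpeI cuts after the first base of each site, so after positions 56, 129, 163, 184, 194.
Circular molecule, 5 cuts → 5 fragments:
  57–129 → 73 bp
  130–163 → 34 bp
  164–184 → 21 bp
  185–194 → 10 bp
  195–231 then 1–56 → 37 + 56 = 93 bp
Sorted largest to smallest: 93, 73, 34, 21, 10 bp.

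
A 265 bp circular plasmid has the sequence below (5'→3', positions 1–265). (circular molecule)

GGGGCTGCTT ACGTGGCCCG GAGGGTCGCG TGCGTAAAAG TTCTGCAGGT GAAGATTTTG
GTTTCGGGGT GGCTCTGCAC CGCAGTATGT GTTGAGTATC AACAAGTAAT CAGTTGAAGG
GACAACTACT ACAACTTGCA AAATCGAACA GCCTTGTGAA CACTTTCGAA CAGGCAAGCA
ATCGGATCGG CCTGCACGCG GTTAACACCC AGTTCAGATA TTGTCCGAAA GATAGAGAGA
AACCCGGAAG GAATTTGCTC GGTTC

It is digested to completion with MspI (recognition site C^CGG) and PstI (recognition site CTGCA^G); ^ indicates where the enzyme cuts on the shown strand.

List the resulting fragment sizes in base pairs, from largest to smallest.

MspI sites (CCGG) start at positions 18, 244.
MspI cuts after the first base of each site, so after positions 18, 244.
The PstI site (CTGCAG) starts at position 43.
PstI cuts after base 5 of each site (before the last base), so after position 47.
Combined cut positions: 18, 47, 244.
Circular molecule, 3 cuts → 3 fragments:
  19–47 → 29 bp
  48–244 → 197 bp
  245–265 then 1–18 → 21 + 18 = 39 bp
Sorted largest to smallest: 197, 39, 29 bp.

197, 39, 29 bp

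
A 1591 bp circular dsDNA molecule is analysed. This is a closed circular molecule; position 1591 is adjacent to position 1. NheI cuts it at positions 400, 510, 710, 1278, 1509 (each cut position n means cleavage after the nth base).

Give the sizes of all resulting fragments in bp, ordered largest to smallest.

Circular molecule, 5 cuts → 5 fragments:
  510 − 400 = 110 bp
  710 − 510 = 200 bp
  1278 − 710 = 568 bp
  1509 − 1278 = 231 bp
  wrap: 1591 − 1509 + 400 = 482 bp
Sorted largest to smallest: 568, 482, 231, 200, 110 bp.

568, 482, 231, 200, 110 bp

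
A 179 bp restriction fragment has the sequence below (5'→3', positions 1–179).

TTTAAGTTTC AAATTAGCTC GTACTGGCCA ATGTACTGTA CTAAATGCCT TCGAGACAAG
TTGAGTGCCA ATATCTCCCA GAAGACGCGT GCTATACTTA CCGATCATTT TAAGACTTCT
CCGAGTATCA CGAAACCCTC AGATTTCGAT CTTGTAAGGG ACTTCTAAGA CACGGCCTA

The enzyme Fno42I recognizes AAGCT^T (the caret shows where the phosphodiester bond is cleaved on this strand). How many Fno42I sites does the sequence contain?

No occurrence of AAGCTT is present in the sequence.
Fno42I does not cut: 0 sites.

0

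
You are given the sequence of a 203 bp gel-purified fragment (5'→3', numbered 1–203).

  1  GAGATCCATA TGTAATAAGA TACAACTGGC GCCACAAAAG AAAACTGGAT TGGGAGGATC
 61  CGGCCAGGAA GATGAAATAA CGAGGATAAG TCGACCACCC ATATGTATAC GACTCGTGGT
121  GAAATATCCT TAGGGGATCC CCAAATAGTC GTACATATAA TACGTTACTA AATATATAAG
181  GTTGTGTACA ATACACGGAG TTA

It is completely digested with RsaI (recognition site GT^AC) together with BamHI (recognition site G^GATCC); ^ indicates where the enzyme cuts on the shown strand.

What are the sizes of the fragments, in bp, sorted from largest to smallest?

79, 56, 35, 17, 16 bp

RsaI sites (GTAC) start at positions 151, 186.
RsaI cuts after base 2 of each site, so after positions 152, 187.
BamHI sites (GGATCC) start at positions 56, 135.
BamHI cuts after the first base of each site, so after positions 56, 135.
Combined cut positions: 56, 135, 152, 187.
Linear molecule, 4 cuts → 5 fragments:
  1–56 → 56 bp
  57–135 → 79 bp
  136–152 → 17 bp
  153–187 → 35 bp
  188–203 → 16 bp
Sorted largest to smallest: 79, 56, 35, 17, 16 bp.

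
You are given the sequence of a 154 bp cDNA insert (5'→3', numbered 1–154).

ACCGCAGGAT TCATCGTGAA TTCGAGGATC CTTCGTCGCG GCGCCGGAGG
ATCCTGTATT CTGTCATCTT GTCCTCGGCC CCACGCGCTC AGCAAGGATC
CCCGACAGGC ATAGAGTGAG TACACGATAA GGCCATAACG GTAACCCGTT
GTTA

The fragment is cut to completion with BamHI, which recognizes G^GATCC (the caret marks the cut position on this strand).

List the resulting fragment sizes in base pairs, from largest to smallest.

58, 47, 26, 23 bp

BamHI sites (GGATCC) start at positions 26, 49, 96.
BamHI cuts after the first base of each site, so after positions 26, 49, 96.
Linear molecule, 3 cuts → 4 fragments:
  1–26 → 26 bp
  27–49 → 23 bp
  50–96 → 47 bp
  97–154 → 58 bp
Sorted largest to smallest: 58, 47, 26, 23 bp.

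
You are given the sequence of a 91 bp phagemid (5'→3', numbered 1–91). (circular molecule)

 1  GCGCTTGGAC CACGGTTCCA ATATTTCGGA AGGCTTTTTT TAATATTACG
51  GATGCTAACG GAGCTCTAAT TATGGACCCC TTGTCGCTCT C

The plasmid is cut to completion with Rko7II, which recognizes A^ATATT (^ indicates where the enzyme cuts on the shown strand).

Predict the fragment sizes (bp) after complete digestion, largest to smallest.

Rko7II sites (AATATT) start at positions 20, 42.
Rko7II cuts after the first base of each site, so after positions 20, 42.
Circular molecule, 2 cuts → 2 fragments:
  21–42 → 22 bp
  43–91 then 1–20 → 49 + 20 = 69 bp
Sorted largest to smallest: 69, 22 bp.

69, 22 bp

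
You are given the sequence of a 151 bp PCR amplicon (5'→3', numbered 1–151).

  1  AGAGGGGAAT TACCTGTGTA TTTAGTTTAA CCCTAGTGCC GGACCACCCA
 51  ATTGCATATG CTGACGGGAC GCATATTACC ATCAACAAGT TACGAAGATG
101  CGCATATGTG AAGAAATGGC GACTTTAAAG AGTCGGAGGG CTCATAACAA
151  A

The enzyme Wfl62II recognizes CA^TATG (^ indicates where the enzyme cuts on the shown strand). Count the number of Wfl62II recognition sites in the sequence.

CATATG occurs starting at positions 55, 103.
Wfl62II cuts at 2 sites.

2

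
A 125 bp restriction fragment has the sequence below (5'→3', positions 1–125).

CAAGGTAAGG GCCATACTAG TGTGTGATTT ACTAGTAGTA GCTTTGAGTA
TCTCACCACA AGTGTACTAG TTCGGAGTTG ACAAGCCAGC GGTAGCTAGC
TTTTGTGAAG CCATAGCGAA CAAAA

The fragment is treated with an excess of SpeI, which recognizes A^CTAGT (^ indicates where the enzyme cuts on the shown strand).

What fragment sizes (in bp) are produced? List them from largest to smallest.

SpeI sites (ACTAGT) start at positions 16, 31, 66.
SpeI cuts after the first base of each site, so after positions 16, 31, 66.
Linear molecule, 3 cuts → 4 fragments:
  1–16 → 16 bp
  17–31 → 15 bp
  32–66 → 35 bp
  67–125 → 59 bp
Sorted largest to smallest: 59, 35, 16, 15 bp.

59, 35, 16, 15 bp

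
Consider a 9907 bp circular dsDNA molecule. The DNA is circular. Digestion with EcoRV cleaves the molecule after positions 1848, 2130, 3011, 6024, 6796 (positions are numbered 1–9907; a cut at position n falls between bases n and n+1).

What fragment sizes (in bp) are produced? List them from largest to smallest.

4959, 3013, 881, 772, 282 bp

Circular molecule, 5 cuts → 5 fragments:
  2130 − 1848 = 282 bp
  3011 − 2130 = 881 bp
  6024 − 3011 = 3013 bp
  6796 − 6024 = 772 bp
  wrap: 9907 − 6796 + 1848 = 4959 bp
Sorted largest to smallest: 4959, 3013, 881, 772, 282 bp.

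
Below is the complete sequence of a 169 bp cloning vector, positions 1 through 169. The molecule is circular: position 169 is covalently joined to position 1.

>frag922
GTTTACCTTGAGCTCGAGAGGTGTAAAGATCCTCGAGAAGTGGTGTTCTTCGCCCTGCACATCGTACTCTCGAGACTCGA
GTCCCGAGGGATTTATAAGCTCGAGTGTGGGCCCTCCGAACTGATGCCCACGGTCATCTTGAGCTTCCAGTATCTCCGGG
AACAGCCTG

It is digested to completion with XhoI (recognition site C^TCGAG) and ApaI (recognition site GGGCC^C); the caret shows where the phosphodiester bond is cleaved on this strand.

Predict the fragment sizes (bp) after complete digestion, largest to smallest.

69, 37, 24, 19, 13, 7 bp

XhoI sites (CTCGAG) start at positions 13, 32, 69, 76, 100.
XhoI cuts after the first base of each site, so after positions 13, 32, 69, 76, 100.
The ApaI site (GGGCCC) starts at position 109.
ApaI cuts after base 5 of each site (before the last base), so after position 113.
Combined cut positions: 13, 32, 69, 76, 100, 113.
Circular molecule, 6 cuts → 6 fragments:
  14–32 → 19 bp
  33–69 → 37 bp
  70–76 → 7 bp
  77–100 → 24 bp
  101–113 → 13 bp
  114–169 then 1–13 → 56 + 13 = 69 bp
Sorted largest to smallest: 69, 37, 24, 19, 13, 7 bp.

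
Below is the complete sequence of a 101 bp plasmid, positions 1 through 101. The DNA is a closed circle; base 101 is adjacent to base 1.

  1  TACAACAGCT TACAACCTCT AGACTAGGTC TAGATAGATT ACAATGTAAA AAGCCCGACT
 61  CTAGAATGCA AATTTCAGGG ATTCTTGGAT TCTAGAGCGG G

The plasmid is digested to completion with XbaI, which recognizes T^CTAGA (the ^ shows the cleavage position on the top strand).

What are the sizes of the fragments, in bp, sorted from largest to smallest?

31, 31, 28, 11 bp

XbaI sites (TCTAGA) start at positions 18, 29, 60, 91.
XbaI cuts after the first base of each site, so after positions 18, 29, 60, 91.
Circular molecule, 4 cuts → 4 fragments:
  19–29 → 11 bp
  30–60 → 31 bp
  61–91 → 31 bp
  92–101 then 1–18 → 10 + 18 = 28 bp
Sorted largest to smallest: 31, 31, 28, 11 bp.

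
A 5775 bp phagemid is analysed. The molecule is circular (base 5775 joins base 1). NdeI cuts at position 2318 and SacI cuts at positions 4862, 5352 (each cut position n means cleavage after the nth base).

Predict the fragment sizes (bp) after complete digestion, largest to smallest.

Combined cut positions (sorted): 2318, 4862, 5352.
Circular molecule, 3 cuts → 3 fragments:
  4862 − 2318 = 2544 bp
  5352 − 4862 = 490 bp
  wrap: 5775 − 5352 + 2318 = 2741 bp
Sorted largest to smallest: 2741, 2544, 490 bp.

2741, 2544, 490 bp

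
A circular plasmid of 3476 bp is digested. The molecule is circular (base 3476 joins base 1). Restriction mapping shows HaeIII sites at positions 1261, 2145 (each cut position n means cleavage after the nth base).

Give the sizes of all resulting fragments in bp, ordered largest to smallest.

2592, 884 bp

Circular molecule, 2 cuts → 2 fragments:
  2145 − 1261 = 884 bp
  wrap: 3476 − 2145 + 1261 = 2592 bp
Sorted largest to smallest: 2592, 884 bp.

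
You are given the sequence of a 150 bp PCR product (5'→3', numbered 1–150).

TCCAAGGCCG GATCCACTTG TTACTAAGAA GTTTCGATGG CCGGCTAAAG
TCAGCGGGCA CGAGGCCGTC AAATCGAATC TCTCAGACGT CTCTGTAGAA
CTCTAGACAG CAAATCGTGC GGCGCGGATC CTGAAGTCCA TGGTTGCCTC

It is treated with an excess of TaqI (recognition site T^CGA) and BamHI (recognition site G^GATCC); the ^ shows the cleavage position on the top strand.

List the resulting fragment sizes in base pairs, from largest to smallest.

TaqI sites (TCGA) start at positions 34, 74.
TaqI cuts after the first base of each site, so after positions 34, 74.
BamHI sites (GGATCC) start at positions 10, 126.
BamHI cuts after the first base of each site, so after positions 10, 126.
Combined cut positions: 10, 34, 74, 126.
Linear molecule, 4 cuts → 5 fragments:
  1–10 → 10 bp
  11–34 → 24 bp
  35–74 → 40 bp
  75–126 → 52 bp
  127–150 → 24 bp
Sorted largest to smallest: 52, 40, 24, 24, 10 bp.

52, 40, 24, 24, 10 bp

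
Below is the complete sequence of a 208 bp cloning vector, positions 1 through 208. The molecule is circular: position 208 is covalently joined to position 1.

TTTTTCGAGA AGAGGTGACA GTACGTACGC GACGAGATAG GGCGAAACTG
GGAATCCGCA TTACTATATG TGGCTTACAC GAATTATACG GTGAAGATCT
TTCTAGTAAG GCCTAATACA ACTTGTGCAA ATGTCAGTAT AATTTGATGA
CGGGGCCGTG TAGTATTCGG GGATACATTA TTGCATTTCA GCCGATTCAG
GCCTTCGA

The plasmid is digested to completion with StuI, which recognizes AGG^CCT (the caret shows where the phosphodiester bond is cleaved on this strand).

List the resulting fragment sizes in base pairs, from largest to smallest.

StuI sites (AGGCCT) start at positions 109, 199.
StuI cuts after base 3 of each site, so after positions 111, 201.
Circular molecule, 2 cuts → 2 fragments:
  112–201 → 90 bp
  202–208 then 1–111 → 7 + 111 = 118 bp
Sorted largest to smallest: 118, 90 bp.

118, 90 bp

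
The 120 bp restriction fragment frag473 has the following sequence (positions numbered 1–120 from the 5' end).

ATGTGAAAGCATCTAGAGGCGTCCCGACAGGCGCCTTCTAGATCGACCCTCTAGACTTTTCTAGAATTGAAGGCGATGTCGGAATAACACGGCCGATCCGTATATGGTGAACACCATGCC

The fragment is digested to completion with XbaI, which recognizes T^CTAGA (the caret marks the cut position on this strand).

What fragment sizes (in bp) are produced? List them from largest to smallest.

XbaI sites (TCTAGA) start at positions 12, 37, 50, 60.
XbaI cuts after the first base of each site, so after positions 12, 37, 50, 60.
Linear molecule, 4 cuts → 5 fragments:
  1–12 → 12 bp
  13–37 → 25 bp
  38–50 → 13 bp
  51–60 → 10 bp
  61–120 → 60 bp
Sorted largest to smallest: 60, 25, 13, 12, 10 bp.

60, 25, 13, 12, 10 bp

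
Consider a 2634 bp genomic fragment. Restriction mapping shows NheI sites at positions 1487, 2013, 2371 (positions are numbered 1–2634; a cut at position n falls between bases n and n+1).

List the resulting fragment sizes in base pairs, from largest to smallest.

Linear molecule, 3 cuts → 4 fragments:
  1487 − 0 = 1487 bp
  2013 − 1487 = 526 bp
  2371 − 2013 = 358 bp
  2634 − 2371 = 263 bp
Sorted largest to smallest: 1487, 526, 358, 263 bp.

1487, 526, 358, 263 bp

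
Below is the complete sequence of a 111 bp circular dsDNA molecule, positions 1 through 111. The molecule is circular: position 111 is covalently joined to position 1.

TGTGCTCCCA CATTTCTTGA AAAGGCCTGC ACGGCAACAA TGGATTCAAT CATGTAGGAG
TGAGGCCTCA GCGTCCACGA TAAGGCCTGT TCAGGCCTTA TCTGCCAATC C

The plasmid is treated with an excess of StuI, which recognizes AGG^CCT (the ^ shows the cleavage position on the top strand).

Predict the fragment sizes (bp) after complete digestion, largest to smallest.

StuI sites (AGGCCT) start at positions 23, 63, 83, 93.
StuI cuts after base 3 of each site, so after positions 25, 65, 85, 95.
Circular molecule, 4 cuts → 4 fragments:
  26–65 → 40 bp
  66–85 → 20 bp
  86–95 → 10 bp
  96–111 then 1–25 → 16 + 25 = 41 bp
Sorted largest to smallest: 41, 40, 20, 10 bp.

41, 40, 20, 10 bp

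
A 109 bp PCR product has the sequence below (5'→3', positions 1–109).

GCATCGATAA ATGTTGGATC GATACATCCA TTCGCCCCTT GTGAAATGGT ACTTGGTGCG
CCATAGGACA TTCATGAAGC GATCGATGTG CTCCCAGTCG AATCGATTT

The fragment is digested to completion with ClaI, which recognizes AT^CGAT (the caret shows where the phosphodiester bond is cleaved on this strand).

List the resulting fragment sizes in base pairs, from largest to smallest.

ClaI sites (ATCGAT) start at positions 3, 18, 82, 102.
ClaI cuts after base 2 of each site, so after positions 4, 19, 83, 103.
Linear molecule, 4 cuts → 5 fragments:
  1–4 → 4 bp
  5–19 → 15 bp
  20–83 → 64 bp
  84–103 → 20 bp
  104–109 → 6 bp
Sorted largest to smallest: 64, 20, 15, 6, 4 bp.

64, 20, 15, 6, 4 bp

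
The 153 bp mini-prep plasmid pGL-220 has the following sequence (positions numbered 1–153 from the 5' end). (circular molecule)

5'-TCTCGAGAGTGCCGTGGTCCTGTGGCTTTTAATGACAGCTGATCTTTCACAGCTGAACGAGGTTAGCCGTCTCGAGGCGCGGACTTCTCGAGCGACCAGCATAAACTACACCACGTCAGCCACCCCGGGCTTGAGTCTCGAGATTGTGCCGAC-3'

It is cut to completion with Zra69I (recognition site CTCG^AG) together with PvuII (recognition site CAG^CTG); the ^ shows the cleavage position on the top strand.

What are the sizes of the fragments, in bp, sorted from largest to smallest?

50, 33, 22, 18, 16, 14 bp

Zra69I sites (CTCGAG) start at positions 2, 71, 87, 137.
Zra69I cuts after base 4 of each site, so after positions 5, 74, 90, 140.
PvuII sites (CAGCTG) start at positions 36, 50.
PvuII cuts after base 3 of each site, so after positions 38, 52.
Combined cut positions: 5, 38, 52, 74, 90, 140.
Circular molecule, 6 cuts → 6 fragments:
  6–38 → 33 bp
  39–52 → 14 bp
  53–74 → 22 bp
  75–90 → 16 bp
  91–140 → 50 bp
  141–153 then 1–5 → 13 + 5 = 18 bp
Sorted largest to smallest: 50, 33, 22, 18, 16, 14 bp.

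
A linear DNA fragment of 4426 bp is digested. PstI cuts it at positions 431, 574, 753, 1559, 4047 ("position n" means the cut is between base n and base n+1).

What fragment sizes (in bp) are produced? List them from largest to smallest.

Linear molecule, 5 cuts → 6 fragments:
  431 − 0 = 431 bp
  574 − 431 = 143 bp
  753 − 574 = 179 bp
  1559 − 753 = 806 bp
  4047 − 1559 = 2488 bp
  4426 − 4047 = 379 bp
Sorted largest to smallest: 2488, 806, 431, 379, 179, 143 bp.

2488, 806, 431, 379, 179, 143 bp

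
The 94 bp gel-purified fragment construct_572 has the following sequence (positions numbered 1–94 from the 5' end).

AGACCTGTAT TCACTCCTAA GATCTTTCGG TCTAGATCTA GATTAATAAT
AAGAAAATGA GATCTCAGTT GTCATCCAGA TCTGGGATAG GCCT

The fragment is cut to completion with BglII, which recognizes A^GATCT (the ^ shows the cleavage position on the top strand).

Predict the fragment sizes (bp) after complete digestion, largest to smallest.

26, 20, 18, 16, 14 bp

BglII sites (AGATCT) start at positions 20, 34, 60, 78.
BglII cuts after the first base of each site, so after positions 20, 34, 60, 78.
Linear molecule, 4 cuts → 5 fragments:
  1–20 → 20 bp
  21–34 → 14 bp
  35–60 → 26 bp
  61–78 → 18 bp
  79–94 → 16 bp
Sorted largest to smallest: 26, 20, 18, 16, 14 bp.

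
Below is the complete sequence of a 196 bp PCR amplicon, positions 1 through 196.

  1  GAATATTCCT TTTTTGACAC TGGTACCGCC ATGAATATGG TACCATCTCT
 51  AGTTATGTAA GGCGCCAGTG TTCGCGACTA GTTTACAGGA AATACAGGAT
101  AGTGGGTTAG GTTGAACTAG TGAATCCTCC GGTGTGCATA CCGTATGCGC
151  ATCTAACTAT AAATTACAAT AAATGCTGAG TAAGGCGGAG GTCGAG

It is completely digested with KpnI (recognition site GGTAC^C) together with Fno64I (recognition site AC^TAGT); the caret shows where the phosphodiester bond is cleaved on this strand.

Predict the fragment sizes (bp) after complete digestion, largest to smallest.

79, 39, 35, 26, 17 bp

KpnI sites (GGTACC) start at positions 22, 39.
KpnI cuts after base 5 of each site (before the last base), so after positions 26, 43.
Fno64I sites (ACTAGT) start at positions 77, 116.
Fno64I cuts after base 2 of each site, so after positions 78, 117.
Combined cut positions: 26, 43, 78, 117.
Linear molecule, 4 cuts → 5 fragments:
  1–26 → 26 bp
  27–43 → 17 bp
  44–78 → 35 bp
  79–117 → 39 bp
  118–196 → 79 bp
Sorted largest to smallest: 79, 39, 35, 26, 17 bp.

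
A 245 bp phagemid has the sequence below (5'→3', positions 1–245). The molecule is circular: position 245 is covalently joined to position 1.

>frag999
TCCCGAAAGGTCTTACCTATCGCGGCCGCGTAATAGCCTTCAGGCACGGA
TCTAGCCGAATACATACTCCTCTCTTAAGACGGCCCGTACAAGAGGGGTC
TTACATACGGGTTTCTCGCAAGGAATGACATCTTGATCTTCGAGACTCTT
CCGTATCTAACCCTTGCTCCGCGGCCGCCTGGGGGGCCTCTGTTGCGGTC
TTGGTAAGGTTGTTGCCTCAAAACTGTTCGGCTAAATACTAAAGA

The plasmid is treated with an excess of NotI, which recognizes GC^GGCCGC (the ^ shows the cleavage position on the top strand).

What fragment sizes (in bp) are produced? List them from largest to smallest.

NotI sites (GCGGCCGC) start at positions 22, 171.
NotI cuts after base 2 of each site, so after positions 23, 172.
Circular molecule, 2 cuts → 2 fragments:
  24–172 → 149 bp
  173–245 then 1–23 → 73 + 23 = 96 bp
Sorted largest to smallest: 149, 96 bp.

149, 96 bp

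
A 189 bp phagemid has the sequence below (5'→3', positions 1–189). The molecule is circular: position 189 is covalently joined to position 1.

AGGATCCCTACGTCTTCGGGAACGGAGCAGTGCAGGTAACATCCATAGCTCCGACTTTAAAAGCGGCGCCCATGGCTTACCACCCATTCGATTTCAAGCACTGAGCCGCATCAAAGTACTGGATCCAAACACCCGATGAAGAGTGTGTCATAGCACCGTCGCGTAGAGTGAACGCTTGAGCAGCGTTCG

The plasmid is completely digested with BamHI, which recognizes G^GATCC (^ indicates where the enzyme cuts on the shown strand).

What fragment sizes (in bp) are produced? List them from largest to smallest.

119, 70 bp

BamHI sites (GGATCC) start at positions 2, 121.
BamHI cuts after the first base of each site, so after positions 2, 121.
Circular molecule, 2 cuts → 2 fragments:
  3–121 → 119 bp
  122–189 then 1–2 → 68 + 2 = 70 bp
Sorted largest to smallest: 119, 70 bp.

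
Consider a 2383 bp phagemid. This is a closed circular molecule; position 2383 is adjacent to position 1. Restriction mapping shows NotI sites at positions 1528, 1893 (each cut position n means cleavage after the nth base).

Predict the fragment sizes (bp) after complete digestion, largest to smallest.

Circular molecule, 2 cuts → 2 fragments:
  1893 − 1528 = 365 bp
  wrap: 2383 − 1893 + 1528 = 2018 bp
Sorted largest to smallest: 2018, 365 bp.

2018, 365 bp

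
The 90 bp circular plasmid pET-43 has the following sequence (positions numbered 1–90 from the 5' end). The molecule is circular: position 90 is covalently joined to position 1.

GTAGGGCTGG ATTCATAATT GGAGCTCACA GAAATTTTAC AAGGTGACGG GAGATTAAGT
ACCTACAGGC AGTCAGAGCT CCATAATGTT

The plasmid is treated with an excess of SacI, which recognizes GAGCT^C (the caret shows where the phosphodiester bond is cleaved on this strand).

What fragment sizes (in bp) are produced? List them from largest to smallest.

SacI sites (GAGCTC) start at positions 22, 76.
SacI cuts after base 5 of each site (before the last base), so after positions 26, 80.
Circular molecule, 2 cuts → 2 fragments:
  27–80 → 54 bp
  81–90 then 1–26 → 10 + 26 = 36 bp
Sorted largest to smallest: 54, 36 bp.

54, 36 bp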